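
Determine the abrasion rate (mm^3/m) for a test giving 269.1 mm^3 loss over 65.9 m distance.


Rate = volume_loss / distance
= 269.1 / 65.9
= 4.083 mm^3/m

4.083 mm^3/m


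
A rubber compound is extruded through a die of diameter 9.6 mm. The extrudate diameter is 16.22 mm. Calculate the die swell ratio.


Die swell ratio = D_extrudate / D_die
= 16.22 / 9.6
= 1.69

Die swell = 1.69


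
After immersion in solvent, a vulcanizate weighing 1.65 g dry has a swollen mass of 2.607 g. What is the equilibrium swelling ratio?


Q = W_swollen / W_dry
Q = 2.607 / 1.65
Q = 1.58

Q = 1.58


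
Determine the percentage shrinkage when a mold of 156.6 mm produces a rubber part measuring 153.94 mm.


Shrinkage = (mold - part) / mold * 100
= (156.6 - 153.94) / 156.6 * 100
= 2.66 / 156.6 * 100
= 1.7%

1.7%


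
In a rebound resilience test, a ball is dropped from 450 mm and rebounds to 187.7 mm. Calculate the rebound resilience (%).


Resilience = h_rebound / h_drop * 100
= 187.7 / 450 * 100
= 41.7%

41.7%


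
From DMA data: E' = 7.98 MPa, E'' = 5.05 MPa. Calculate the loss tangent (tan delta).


tan delta = E'' / E'
= 5.05 / 7.98
= 0.6328

tan delta = 0.6328


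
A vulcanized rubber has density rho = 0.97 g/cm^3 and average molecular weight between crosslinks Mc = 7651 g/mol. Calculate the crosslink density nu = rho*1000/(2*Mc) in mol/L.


nu = rho * 1000 / (2 * Mc)
nu = 0.97 * 1000 / (2 * 7651)
nu = 970.0 / 15302
nu = 0.0634 mol/L

0.0634 mol/L


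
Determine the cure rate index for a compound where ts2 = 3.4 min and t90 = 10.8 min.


CRI = 100 / (t90 - ts2)
= 100 / (10.8 - 3.4)
= 100 / 7.4
= 13.51 min^-1

13.51 min^-1


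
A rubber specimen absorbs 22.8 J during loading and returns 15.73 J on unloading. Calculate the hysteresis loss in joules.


Hysteresis loss = loading - unloading
= 22.8 - 15.73
= 7.07 J

7.07 J


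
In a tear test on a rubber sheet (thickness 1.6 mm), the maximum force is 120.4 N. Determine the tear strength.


Tear strength = force / thickness
= 120.4 / 1.6
= 75.25 N/mm

75.25 N/mm


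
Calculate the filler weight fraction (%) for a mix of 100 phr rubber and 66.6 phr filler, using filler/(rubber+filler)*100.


Filler % = filler / (rubber + filler) * 100
= 66.6 / (100 + 66.6) * 100
= 66.6 / 166.6 * 100
= 39.98%

39.98%


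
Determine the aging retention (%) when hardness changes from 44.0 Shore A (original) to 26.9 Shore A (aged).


Retention = aged / original * 100
= 26.9 / 44.0 * 100
= 61.1%

61.1%


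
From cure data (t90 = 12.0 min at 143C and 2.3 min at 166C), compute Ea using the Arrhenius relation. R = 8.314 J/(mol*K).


T1 = 416.15 K, T2 = 439.15 K
1/T1 - 1/T2 = 1.2585e-04
ln(t1/t2) = ln(12.0/2.3) = 1.6520
Ea = 8.314 * 1.6520 / 1.2585e-04 = 109132.5651 J/mol
Ea = 109.13 kJ/mol

109.13 kJ/mol


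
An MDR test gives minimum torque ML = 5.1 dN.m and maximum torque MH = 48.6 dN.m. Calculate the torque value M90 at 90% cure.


M90 = ML + 0.9 * (MH - ML)
M90 = 5.1 + 0.9 * (48.6 - 5.1)
M90 = 5.1 + 0.9 * 43.5
M90 = 44.25 dN.m

44.25 dN.m


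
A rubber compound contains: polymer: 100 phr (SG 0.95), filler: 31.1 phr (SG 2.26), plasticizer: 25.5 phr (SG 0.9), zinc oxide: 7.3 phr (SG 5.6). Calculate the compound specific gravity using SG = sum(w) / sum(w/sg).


Sum of weights = 163.9
Volume contributions:
  polymer: 100/0.95 = 105.2632
  filler: 31.1/2.26 = 13.7611
  plasticizer: 25.5/0.9 = 28.3333
  zinc oxide: 7.3/5.6 = 1.3036
Sum of volumes = 148.6611
SG = 163.9 / 148.6611 = 1.103

SG = 1.103


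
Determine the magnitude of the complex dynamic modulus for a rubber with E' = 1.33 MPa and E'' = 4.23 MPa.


|E*| = sqrt(E'^2 + E''^2)
= sqrt(1.33^2 + 4.23^2)
= sqrt(1.7689 + 17.8929)
= 4.434 MPa

4.434 MPa


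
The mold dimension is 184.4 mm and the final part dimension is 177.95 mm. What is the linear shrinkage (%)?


Shrinkage = (mold - part) / mold * 100
= (184.4 - 177.95) / 184.4 * 100
= 6.45 / 184.4 * 100
= 3.5%

3.5%


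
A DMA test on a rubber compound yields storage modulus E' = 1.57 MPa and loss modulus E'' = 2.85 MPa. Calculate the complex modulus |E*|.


|E*| = sqrt(E'^2 + E''^2)
= sqrt(1.57^2 + 2.85^2)
= sqrt(2.4649 + 8.1225)
= 3.254 MPa

3.254 MPa


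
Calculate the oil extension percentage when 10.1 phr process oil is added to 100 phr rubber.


Oil % = oil / (100 + oil) * 100
= 10.1 / (100 + 10.1) * 100
= 10.1 / 110.1 * 100
= 9.17%

9.17%


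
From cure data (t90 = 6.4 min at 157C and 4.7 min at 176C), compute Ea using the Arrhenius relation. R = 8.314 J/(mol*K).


T1 = 430.15 K, T2 = 449.15 K
1/T1 - 1/T2 = 9.8343e-05
ln(t1/t2) = ln(6.4/4.7) = 0.3087
Ea = 8.314 * 0.3087 / 9.8343e-05 = 26100.8286 J/mol
Ea = 26.1 kJ/mol

26.1 kJ/mol


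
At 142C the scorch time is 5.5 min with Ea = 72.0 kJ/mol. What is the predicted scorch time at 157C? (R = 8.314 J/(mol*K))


Convert temperatures: T1 = 142 + 273.15 = 415.15 K, T2 = 157 + 273.15 = 430.15 K
ts2_new = 5.5 * exp(72000 / 8.314 * (1/430.15 - 1/415.15))
1/T2 - 1/T1 = -8.3997e-05
ts2_new = 2.66 min

2.66 min


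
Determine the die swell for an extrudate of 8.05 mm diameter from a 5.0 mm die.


Die swell ratio = D_extrudate / D_die
= 8.05 / 5.0
= 1.61

Die swell = 1.61


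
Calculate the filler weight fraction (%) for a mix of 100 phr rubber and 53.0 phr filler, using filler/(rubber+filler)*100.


Filler % = filler / (rubber + filler) * 100
= 53.0 / (100 + 53.0) * 100
= 53.0 / 153.0 * 100
= 34.64%

34.64%


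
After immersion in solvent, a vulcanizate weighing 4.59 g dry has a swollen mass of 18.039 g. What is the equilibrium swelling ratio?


Q = W_swollen / W_dry
Q = 18.039 / 4.59
Q = 3.93

Q = 3.93


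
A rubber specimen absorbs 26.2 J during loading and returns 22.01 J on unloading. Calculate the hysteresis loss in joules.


Hysteresis loss = loading - unloading
= 26.2 - 22.01
= 4.19 J

4.19 J


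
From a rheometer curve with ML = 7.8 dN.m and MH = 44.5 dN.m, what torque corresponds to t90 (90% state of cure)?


M90 = ML + 0.9 * (MH - ML)
M90 = 7.8 + 0.9 * (44.5 - 7.8)
M90 = 7.8 + 0.9 * 36.7
M90 = 40.83 dN.m

40.83 dN.m


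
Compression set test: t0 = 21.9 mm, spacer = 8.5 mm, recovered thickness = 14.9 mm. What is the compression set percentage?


CS = (t0 - recovered) / (t0 - ts) * 100
= (21.9 - 14.9) / (21.9 - 8.5) * 100
= 7.0 / 13.4 * 100
= 52.2%

52.2%


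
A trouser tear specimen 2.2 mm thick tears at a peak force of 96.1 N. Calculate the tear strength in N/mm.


Tear strength = force / thickness
= 96.1 / 2.2
= 43.68 N/mm

43.68 N/mm


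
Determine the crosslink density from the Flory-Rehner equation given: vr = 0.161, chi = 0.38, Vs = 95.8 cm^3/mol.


ln(1 - vr) = ln(1 - 0.161) = -0.1755
Numerator = -((-0.1755) + 0.161 + 0.38 * 0.161^2) = 0.0047
Denominator = 95.8 * (0.161^(1/3) - 0.161/2) = 44.4045
nu = 0.0047 / 44.4045 = 1.0572e-04 mol/cm^3

1.0572e-04 mol/cm^3


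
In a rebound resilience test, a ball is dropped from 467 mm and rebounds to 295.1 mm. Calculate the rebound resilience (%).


Resilience = h_rebound / h_drop * 100
= 295.1 / 467 * 100
= 63.2%

63.2%


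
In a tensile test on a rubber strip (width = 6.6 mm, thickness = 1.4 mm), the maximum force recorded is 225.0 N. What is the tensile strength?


Area = width * thickness = 6.6 * 1.4 = 9.24 mm^2
TS = force / area = 225.0 / 9.24 = 24.35 MPa

24.35 MPa


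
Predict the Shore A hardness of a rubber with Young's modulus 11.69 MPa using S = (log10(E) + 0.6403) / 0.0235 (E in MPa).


log10(E) = 0.0235*S - 0.6403  =>  S = (log10(E) + 0.6403) / 0.0235
log10(11.69) = 1.067815
S = (1.067815 + 0.6403) / 0.0235 = 1.708115 / 0.0235
S = 72.7

Shore A = 72.7


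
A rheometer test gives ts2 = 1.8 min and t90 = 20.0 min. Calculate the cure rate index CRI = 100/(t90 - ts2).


CRI = 100 / (t90 - ts2)
= 100 / (20.0 - 1.8)
= 100 / 18.2
= 5.49 min^-1

5.49 min^-1


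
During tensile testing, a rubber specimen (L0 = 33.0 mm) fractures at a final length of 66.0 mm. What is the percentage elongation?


Elongation = (Lf - L0) / L0 * 100
= (66.0 - 33.0) / 33.0 * 100
= 33.0 / 33.0 * 100
= 100.0%

100.0%


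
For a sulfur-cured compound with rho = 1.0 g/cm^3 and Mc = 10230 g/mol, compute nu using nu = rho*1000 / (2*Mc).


nu = rho * 1000 / (2 * Mc)
nu = 1.0 * 1000 / (2 * 10230)
nu = 1000.0 / 20460
nu = 0.0489 mol/L

0.0489 mol/L


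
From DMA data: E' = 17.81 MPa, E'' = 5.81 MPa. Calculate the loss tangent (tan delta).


tan delta = E'' / E'
= 5.81 / 17.81
= 0.3262

tan delta = 0.3262


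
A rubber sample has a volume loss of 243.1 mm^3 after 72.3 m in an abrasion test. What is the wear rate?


Rate = volume_loss / distance
= 243.1 / 72.3
= 3.362 mm^3/m

3.362 mm^3/m


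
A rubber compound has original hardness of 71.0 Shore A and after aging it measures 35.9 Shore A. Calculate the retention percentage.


Retention = aged / original * 100
= 35.9 / 71.0 * 100
= 50.6%

50.6%


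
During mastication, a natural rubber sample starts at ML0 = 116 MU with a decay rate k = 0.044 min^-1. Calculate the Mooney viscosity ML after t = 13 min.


ML = ML0 * exp(-k * t)
ML = 116 * exp(-0.044 * 13)
ML = 116 * 0.5644
ML = 65.47 MU

65.47 MU


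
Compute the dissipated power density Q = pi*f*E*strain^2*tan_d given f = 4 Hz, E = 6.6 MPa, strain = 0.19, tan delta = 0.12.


Q = pi * f * E * strain^2 * tan_d
= pi * 4 * 6.6 * 0.19^2 * 0.12
= pi * 4 * 6.6 * 0.0361 * 0.12
= 0.3593

Q = 0.3593


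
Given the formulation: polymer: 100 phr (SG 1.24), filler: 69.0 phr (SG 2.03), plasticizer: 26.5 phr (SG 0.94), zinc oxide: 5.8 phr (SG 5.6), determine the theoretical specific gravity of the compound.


Sum of weights = 201.3
Volume contributions:
  polymer: 100/1.24 = 80.6452
  filler: 69.0/2.03 = 33.9901
  plasticizer: 26.5/0.94 = 28.1915
  zinc oxide: 5.8/5.6 = 1.0357
Sum of volumes = 143.8625
SG = 201.3 / 143.8625 = 1.399

SG = 1.399


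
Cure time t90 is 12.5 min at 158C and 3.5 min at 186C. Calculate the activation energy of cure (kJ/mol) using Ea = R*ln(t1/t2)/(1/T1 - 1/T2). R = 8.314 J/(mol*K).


T1 = 431.15 K, T2 = 459.15 K
1/T1 - 1/T2 = 1.4144e-04
ln(t1/t2) = ln(12.5/3.5) = 1.2730
Ea = 8.314 * 1.2730 / 1.4144e-04 = 74825.8504 J/mol
Ea = 74.83 kJ/mol

74.83 kJ/mol


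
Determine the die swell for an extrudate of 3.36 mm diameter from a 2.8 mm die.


Die swell ratio = D_extrudate / D_die
= 3.36 / 2.8
= 1.2

Die swell = 1.2


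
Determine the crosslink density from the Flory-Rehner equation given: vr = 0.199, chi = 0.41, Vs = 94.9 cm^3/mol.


ln(1 - vr) = ln(1 - 0.199) = -0.2219
Numerator = -((-0.2219) + 0.199 + 0.41 * 0.199^2) = 0.0067
Denominator = 94.9 * (0.199^(1/3) - 0.199/2) = 45.9627
nu = 0.0067 / 45.9627 = 1.4486e-04 mol/cm^3

1.4486e-04 mol/cm^3


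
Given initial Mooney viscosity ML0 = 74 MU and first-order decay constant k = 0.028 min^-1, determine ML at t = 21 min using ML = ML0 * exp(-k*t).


ML = ML0 * exp(-k * t)
ML = 74 * exp(-0.028 * 21)
ML = 74 * 0.5554
ML = 41.1 MU

41.1 MU


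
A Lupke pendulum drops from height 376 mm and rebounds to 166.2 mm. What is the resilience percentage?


Resilience = h_rebound / h_drop * 100
= 166.2 / 376 * 100
= 44.2%

44.2%


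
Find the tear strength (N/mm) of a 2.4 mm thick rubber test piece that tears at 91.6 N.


Tear strength = force / thickness
= 91.6 / 2.4
= 38.17 N/mm

38.17 N/mm


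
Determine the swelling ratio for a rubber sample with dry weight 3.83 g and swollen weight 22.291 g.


Q = W_swollen / W_dry
Q = 22.291 / 3.83
Q = 5.82

Q = 5.82


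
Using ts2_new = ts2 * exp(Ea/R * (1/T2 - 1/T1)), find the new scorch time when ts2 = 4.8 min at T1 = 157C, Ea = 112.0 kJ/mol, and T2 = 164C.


Convert temperatures: T1 = 157 + 273.15 = 430.15 K, T2 = 164 + 273.15 = 437.15 K
ts2_new = 4.8 * exp(112000 / 8.314 * (1/437.15 - 1/430.15))
1/T2 - 1/T1 = -3.7226e-05
ts2_new = 2.91 min

2.91 min


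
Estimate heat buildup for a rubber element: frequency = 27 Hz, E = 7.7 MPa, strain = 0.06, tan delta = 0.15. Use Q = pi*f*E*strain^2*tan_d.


Q = pi * f * E * strain^2 * tan_d
= pi * 27 * 7.7 * 0.06^2 * 0.15
= pi * 27 * 7.7 * 0.0036 * 0.15
= 0.3527

Q = 0.3527


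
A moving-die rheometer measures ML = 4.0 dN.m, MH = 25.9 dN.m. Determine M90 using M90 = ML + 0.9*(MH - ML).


M90 = ML + 0.9 * (MH - ML)
M90 = 4.0 + 0.9 * (25.9 - 4.0)
M90 = 4.0 + 0.9 * 21.9
M90 = 23.71 dN.m

23.71 dN.m


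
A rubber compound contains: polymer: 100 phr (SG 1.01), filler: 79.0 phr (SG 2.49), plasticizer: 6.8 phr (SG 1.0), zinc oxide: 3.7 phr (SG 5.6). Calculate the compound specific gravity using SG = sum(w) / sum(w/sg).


Sum of weights = 189.5
Volume contributions:
  polymer: 100/1.01 = 99.0099
  filler: 79.0/2.49 = 31.7269
  plasticizer: 6.8/1.0 = 6.8000
  zinc oxide: 3.7/5.6 = 0.6607
Sum of volumes = 138.1975
SG = 189.5 / 138.1975 = 1.371

SG = 1.371


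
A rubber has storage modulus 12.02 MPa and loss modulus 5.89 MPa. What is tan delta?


tan delta = E'' / E'
= 5.89 / 12.02
= 0.49

tan delta = 0.49


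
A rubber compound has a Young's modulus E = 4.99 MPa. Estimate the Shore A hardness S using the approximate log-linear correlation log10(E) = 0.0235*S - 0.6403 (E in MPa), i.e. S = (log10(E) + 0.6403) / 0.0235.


log10(E) = 0.0235*S - 0.6403  =>  S = (log10(E) + 0.6403) / 0.0235
log10(4.99) = 0.698101
S = (0.698101 + 0.6403) / 0.0235 = 1.338401 / 0.0235
S = 57.0

Shore A = 57.0


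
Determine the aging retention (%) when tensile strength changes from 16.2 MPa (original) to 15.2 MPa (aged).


Retention = aged / original * 100
= 15.2 / 16.2 * 100
= 93.8%

93.8%


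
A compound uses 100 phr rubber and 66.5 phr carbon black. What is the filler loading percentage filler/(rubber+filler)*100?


Filler % = filler / (rubber + filler) * 100
= 66.5 / (100 + 66.5) * 100
= 66.5 / 166.5 * 100
= 39.94%

39.94%


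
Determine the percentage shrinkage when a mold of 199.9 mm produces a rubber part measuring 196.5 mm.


Shrinkage = (mold - part) / mold * 100
= (199.9 - 196.5) / 199.9 * 100
= 3.4 / 199.9 * 100
= 1.7%

1.7%


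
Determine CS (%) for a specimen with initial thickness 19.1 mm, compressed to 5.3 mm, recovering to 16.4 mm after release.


CS = (t0 - recovered) / (t0 - ts) * 100
= (19.1 - 16.4) / (19.1 - 5.3) * 100
= 2.7 / 13.8 * 100
= 19.6%

19.6%


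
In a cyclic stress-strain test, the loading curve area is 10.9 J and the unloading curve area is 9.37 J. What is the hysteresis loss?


Hysteresis loss = loading - unloading
= 10.9 - 9.37
= 1.53 J

1.53 J


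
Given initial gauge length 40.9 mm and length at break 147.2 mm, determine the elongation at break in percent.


Elongation = (Lf - L0) / L0 * 100
= (147.2 - 40.9) / 40.9 * 100
= 106.3 / 40.9 * 100
= 259.9%

259.9%


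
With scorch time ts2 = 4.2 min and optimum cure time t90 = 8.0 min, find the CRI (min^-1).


CRI = 100 / (t90 - ts2)
= 100 / (8.0 - 4.2)
= 100 / 3.8
= 26.32 min^-1

26.32 min^-1


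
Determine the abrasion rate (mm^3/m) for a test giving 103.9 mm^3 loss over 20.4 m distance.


Rate = volume_loss / distance
= 103.9 / 20.4
= 5.093 mm^3/m

5.093 mm^3/m


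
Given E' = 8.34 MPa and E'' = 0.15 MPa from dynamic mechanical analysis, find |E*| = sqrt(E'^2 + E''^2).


|E*| = sqrt(E'^2 + E''^2)
= sqrt(8.34^2 + 0.15^2)
= sqrt(69.5556 + 0.0225)
= 8.341 MPa

8.341 MPa


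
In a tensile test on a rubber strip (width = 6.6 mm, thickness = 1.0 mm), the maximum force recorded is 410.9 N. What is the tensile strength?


Area = width * thickness = 6.6 * 1.0 = 6.6 mm^2
TS = force / area = 410.9 / 6.6 = 62.26 MPa

62.26 MPa


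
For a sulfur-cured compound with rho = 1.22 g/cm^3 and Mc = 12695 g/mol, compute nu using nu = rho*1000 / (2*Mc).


nu = rho * 1000 / (2 * Mc)
nu = 1.22 * 1000 / (2 * 12695)
nu = 1220.0 / 25390
nu = 0.0481 mol/L

0.0481 mol/L


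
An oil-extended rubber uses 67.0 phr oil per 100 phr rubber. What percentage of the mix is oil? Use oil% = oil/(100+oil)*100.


Oil % = oil / (100 + oil) * 100
= 67.0 / (100 + 67.0) * 100
= 67.0 / 167.0 * 100
= 40.12%

40.12%


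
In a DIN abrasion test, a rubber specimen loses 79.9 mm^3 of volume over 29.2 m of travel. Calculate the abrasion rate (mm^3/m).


Rate = volume_loss / distance
= 79.9 / 29.2
= 2.736 mm^3/m

2.736 mm^3/m


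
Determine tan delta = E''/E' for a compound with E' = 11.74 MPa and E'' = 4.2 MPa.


tan delta = E'' / E'
= 4.2 / 11.74
= 0.3578

tan delta = 0.3578


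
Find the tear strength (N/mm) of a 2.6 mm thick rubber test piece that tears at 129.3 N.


Tear strength = force / thickness
= 129.3 / 2.6
= 49.73 N/mm

49.73 N/mm


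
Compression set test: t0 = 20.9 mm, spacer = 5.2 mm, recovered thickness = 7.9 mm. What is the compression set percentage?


CS = (t0 - recovered) / (t0 - ts) * 100
= (20.9 - 7.9) / (20.9 - 5.2) * 100
= 13.0 / 15.7 * 100
= 82.8%

82.8%


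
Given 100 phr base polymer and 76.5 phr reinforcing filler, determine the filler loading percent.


Filler % = filler / (rubber + filler) * 100
= 76.5 / (100 + 76.5) * 100
= 76.5 / 176.5 * 100
= 43.34%

43.34%


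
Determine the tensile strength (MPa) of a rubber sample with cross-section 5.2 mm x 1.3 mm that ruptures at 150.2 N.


Area = width * thickness = 5.2 * 1.3 = 6.76 mm^2
TS = force / area = 150.2 / 6.76 = 22.22 MPa

22.22 MPa


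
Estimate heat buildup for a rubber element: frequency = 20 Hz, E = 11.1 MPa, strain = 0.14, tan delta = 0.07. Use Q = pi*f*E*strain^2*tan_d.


Q = pi * f * E * strain^2 * tan_d
= pi * 20 * 11.1 * 0.14^2 * 0.07
= pi * 20 * 11.1 * 0.0196 * 0.07
= 0.9569

Q = 0.9569


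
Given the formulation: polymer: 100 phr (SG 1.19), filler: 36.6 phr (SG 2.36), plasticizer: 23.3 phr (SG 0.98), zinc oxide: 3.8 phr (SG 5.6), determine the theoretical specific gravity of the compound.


Sum of weights = 163.7
Volume contributions:
  polymer: 100/1.19 = 84.0336
  filler: 36.6/2.36 = 15.5085
  plasticizer: 23.3/0.98 = 23.7755
  zinc oxide: 3.8/5.6 = 0.6786
Sum of volumes = 123.9962
SG = 163.7 / 123.9962 = 1.32

SG = 1.32


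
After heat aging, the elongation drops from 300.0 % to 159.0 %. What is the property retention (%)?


Retention = aged / original * 100
= 159.0 / 300.0 * 100
= 53.0%

53.0%


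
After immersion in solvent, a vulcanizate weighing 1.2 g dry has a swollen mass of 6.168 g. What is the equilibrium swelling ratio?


Q = W_swollen / W_dry
Q = 6.168 / 1.2
Q = 5.14

Q = 5.14


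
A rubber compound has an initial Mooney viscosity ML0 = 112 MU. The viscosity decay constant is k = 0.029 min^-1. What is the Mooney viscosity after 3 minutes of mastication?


ML = ML0 * exp(-k * t)
ML = 112 * exp(-0.029 * 3)
ML = 112 * 0.9167
ML = 102.67 MU

102.67 MU


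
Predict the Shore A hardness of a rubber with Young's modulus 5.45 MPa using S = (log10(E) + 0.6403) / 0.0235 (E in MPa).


log10(E) = 0.0235*S - 0.6403  =>  S = (log10(E) + 0.6403) / 0.0235
log10(5.45) = 0.736397
S = (0.736397 + 0.6403) / 0.0235 = 1.376697 / 0.0235
S = 58.6

Shore A = 58.6


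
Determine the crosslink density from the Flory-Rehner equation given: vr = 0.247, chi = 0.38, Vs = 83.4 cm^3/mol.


ln(1 - vr) = ln(1 - 0.247) = -0.2837
Numerator = -((-0.2837) + 0.247 + 0.38 * 0.247^2) = 0.0135
Denominator = 83.4 * (0.247^(1/3) - 0.247/2) = 42.0278
nu = 0.0135 / 42.0278 = 3.2137e-04 mol/cm^3

3.2137e-04 mol/cm^3


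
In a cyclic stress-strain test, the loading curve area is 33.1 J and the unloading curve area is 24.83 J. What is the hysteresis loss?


Hysteresis loss = loading - unloading
= 33.1 - 24.83
= 8.27 J

8.27 J


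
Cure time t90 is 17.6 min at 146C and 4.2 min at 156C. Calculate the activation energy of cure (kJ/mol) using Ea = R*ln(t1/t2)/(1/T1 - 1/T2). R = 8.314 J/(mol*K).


T1 = 419.15 K, T2 = 429.15 K
1/T1 - 1/T2 = 5.5593e-05
ln(t1/t2) = ln(17.6/4.2) = 1.4328
Ea = 8.314 * 1.4328 / 5.5593e-05 = 214278.4707 J/mol
Ea = 214.28 kJ/mol

214.28 kJ/mol


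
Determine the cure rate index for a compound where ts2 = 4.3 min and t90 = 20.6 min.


CRI = 100 / (t90 - ts2)
= 100 / (20.6 - 4.3)
= 100 / 16.3
= 6.13 min^-1

6.13 min^-1


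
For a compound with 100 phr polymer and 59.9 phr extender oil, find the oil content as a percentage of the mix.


Oil % = oil / (100 + oil) * 100
= 59.9 / (100 + 59.9) * 100
= 59.9 / 159.9 * 100
= 37.46%

37.46%


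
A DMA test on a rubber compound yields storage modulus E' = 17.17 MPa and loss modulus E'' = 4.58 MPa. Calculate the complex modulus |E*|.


|E*| = sqrt(E'^2 + E''^2)
= sqrt(17.17^2 + 4.58^2)
= sqrt(294.8089 + 20.9764)
= 17.77 MPa

17.77 MPa


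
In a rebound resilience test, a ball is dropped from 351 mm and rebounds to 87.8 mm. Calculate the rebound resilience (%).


Resilience = h_rebound / h_drop * 100
= 87.8 / 351 * 100
= 25.0%

25.0%


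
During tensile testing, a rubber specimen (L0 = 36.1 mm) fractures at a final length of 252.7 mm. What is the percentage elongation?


Elongation = (Lf - L0) / L0 * 100
= (252.7 - 36.1) / 36.1 * 100
= 216.6 / 36.1 * 100
= 600.0%

600.0%


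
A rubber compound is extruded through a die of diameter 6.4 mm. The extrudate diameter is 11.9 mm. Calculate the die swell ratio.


Die swell ratio = D_extrudate / D_die
= 11.9 / 6.4
= 1.859

Die swell = 1.859


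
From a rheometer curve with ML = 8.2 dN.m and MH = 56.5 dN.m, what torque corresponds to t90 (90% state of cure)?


M90 = ML + 0.9 * (MH - ML)
M90 = 8.2 + 0.9 * (56.5 - 8.2)
M90 = 8.2 + 0.9 * 48.3
M90 = 51.67 dN.m

51.67 dN.m


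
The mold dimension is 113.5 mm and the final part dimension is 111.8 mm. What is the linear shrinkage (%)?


Shrinkage = (mold - part) / mold * 100
= (113.5 - 111.8) / 113.5 * 100
= 1.7 / 113.5 * 100
= 1.5%

1.5%


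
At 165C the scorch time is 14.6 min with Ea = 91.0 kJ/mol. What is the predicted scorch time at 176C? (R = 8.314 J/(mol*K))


Convert temperatures: T1 = 165 + 273.15 = 438.15 K, T2 = 176 + 273.15 = 449.15 K
ts2_new = 14.6 * exp(91000 / 8.314 * (1/449.15 - 1/438.15))
1/T2 - 1/T1 = -5.5896e-05
ts2_new = 7.92 min

7.92 min


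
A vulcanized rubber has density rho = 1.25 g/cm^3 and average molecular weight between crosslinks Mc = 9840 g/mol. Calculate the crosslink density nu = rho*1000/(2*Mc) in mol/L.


nu = rho * 1000 / (2 * Mc)
nu = 1.25 * 1000 / (2 * 9840)
nu = 1250.0 / 19680
nu = 0.0635 mol/L

0.0635 mol/L


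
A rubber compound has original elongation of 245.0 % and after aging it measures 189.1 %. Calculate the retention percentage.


Retention = aged / original * 100
= 189.1 / 245.0 * 100
= 77.2%

77.2%


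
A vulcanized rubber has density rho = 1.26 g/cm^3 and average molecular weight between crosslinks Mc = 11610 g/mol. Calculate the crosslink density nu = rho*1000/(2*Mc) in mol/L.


nu = rho * 1000 / (2 * Mc)
nu = 1.26 * 1000 / (2 * 11610)
nu = 1260.0 / 23220
nu = 0.0543 mol/L

0.0543 mol/L


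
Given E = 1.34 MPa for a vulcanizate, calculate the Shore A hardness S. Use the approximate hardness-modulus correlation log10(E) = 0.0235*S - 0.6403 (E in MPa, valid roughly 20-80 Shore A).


log10(E) = 0.0235*S - 0.6403  =>  S = (log10(E) + 0.6403) / 0.0235
log10(1.34) = 0.127105
S = (0.127105 + 0.6403) / 0.0235 = 0.767405 / 0.0235
S = 32.7

Shore A = 32.7


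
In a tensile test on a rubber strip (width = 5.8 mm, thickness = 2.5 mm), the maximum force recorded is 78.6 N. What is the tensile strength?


Area = width * thickness = 5.8 * 2.5 = 14.5 mm^2
TS = force / area = 78.6 / 14.5 = 5.42 MPa

5.42 MPa


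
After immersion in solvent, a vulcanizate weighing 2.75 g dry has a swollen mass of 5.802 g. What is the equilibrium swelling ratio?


Q = W_swollen / W_dry
Q = 5.802 / 2.75
Q = 2.11

Q = 2.11


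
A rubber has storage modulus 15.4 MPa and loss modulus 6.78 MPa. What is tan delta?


tan delta = E'' / E'
= 6.78 / 15.4
= 0.4403

tan delta = 0.4403


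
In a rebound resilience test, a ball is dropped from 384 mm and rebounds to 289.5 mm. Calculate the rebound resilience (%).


Resilience = h_rebound / h_drop * 100
= 289.5 / 384 * 100
= 75.4%

75.4%


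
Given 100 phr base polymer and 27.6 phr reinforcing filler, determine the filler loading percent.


Filler % = filler / (rubber + filler) * 100
= 27.6 / (100 + 27.6) * 100
= 27.6 / 127.6 * 100
= 21.63%

21.63%


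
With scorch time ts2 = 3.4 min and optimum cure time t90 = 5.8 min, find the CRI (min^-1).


CRI = 100 / (t90 - ts2)
= 100 / (5.8 - 3.4)
= 100 / 2.4
= 41.67 min^-1

41.67 min^-1


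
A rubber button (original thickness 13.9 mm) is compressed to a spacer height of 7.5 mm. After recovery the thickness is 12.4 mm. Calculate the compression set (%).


CS = (t0 - recovered) / (t0 - ts) * 100
= (13.9 - 12.4) / (13.9 - 7.5) * 100
= 1.5 / 6.4 * 100
= 23.4%

23.4%


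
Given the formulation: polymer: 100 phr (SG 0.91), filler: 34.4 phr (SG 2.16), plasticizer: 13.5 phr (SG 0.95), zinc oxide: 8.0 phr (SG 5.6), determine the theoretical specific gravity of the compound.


Sum of weights = 155.9
Volume contributions:
  polymer: 100/0.91 = 109.8901
  filler: 34.4/2.16 = 15.9259
  plasticizer: 13.5/0.95 = 14.2105
  zinc oxide: 8.0/5.6 = 1.4286
Sum of volumes = 141.4551
SG = 155.9 / 141.4551 = 1.102

SG = 1.102


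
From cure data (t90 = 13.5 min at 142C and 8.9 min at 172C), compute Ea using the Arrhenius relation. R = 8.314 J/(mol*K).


T1 = 415.15 K, T2 = 445.15 K
1/T1 - 1/T2 = 1.6233e-04
ln(t1/t2) = ln(13.5/8.9) = 0.4166
Ea = 8.314 * 0.4166 / 1.6233e-04 = 21338.2839 J/mol
Ea = 21.34 kJ/mol

21.34 kJ/mol


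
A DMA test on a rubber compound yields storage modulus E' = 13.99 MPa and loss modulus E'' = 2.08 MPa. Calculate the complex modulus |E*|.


|E*| = sqrt(E'^2 + E''^2)
= sqrt(13.99^2 + 2.08^2)
= sqrt(195.7201 + 4.3264)
= 14.144 MPa

14.144 MPa


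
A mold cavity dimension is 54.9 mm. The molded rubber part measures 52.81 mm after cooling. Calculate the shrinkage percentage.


Shrinkage = (mold - part) / mold * 100
= (54.9 - 52.81) / 54.9 * 100
= 2.09 / 54.9 * 100
= 3.81%

3.81%


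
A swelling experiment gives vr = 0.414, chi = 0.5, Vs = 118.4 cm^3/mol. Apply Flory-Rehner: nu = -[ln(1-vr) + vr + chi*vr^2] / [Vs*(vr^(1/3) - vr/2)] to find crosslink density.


ln(1 - vr) = ln(1 - 0.414) = -0.5344
Numerator = -((-0.5344) + 0.414 + 0.5 * 0.414^2) = 0.0347
Denominator = 118.4 * (0.414^(1/3) - 0.414/2) = 63.7352
nu = 0.0347 / 63.7352 = 5.4503e-04 mol/cm^3

5.4503e-04 mol/cm^3


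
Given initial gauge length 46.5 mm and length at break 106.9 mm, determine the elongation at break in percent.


Elongation = (Lf - L0) / L0 * 100
= (106.9 - 46.5) / 46.5 * 100
= 60.4 / 46.5 * 100
= 129.9%

129.9%


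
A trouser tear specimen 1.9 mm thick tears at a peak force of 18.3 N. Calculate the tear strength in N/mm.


Tear strength = force / thickness
= 18.3 / 1.9
= 9.63 N/mm

9.63 N/mm


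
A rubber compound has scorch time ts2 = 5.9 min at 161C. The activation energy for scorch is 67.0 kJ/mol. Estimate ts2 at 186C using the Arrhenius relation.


Convert temperatures: T1 = 161 + 273.15 = 434.15 K, T2 = 186 + 273.15 = 459.15 K
ts2_new = 5.9 * exp(67000 / 8.314 * (1/459.15 - 1/434.15))
1/T2 - 1/T1 = -1.2541e-04
ts2_new = 2.15 min

2.15 min


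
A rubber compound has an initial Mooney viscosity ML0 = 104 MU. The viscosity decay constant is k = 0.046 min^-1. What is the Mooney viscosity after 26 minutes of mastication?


ML = ML0 * exp(-k * t)
ML = 104 * exp(-0.046 * 26)
ML = 104 * 0.3024
ML = 31.45 MU

31.45 MU


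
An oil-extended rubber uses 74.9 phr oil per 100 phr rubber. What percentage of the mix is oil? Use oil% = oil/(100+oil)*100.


Oil % = oil / (100 + oil) * 100
= 74.9 / (100 + 74.9) * 100
= 74.9 / 174.9 * 100
= 42.82%

42.82%


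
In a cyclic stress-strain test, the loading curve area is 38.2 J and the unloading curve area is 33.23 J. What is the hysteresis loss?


Hysteresis loss = loading - unloading
= 38.2 - 33.23
= 4.97 J

4.97 J


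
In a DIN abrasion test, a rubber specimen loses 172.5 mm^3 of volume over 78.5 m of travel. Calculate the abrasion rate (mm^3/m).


Rate = volume_loss / distance
= 172.5 / 78.5
= 2.197 mm^3/m

2.197 mm^3/m


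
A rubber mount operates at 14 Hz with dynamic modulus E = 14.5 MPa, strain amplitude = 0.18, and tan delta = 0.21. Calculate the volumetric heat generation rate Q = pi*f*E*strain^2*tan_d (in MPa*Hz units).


Q = pi * f * E * strain^2 * tan_d
= pi * 14 * 14.5 * 0.18^2 * 0.21
= pi * 14 * 14.5 * 0.0324 * 0.21
= 4.3392

Q = 4.3392


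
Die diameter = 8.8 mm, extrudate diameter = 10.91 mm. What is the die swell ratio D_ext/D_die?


Die swell ratio = D_extrudate / D_die
= 10.91 / 8.8
= 1.24

Die swell = 1.24


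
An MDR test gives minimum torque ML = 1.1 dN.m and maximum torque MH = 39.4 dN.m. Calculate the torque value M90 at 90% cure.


M90 = ML + 0.9 * (MH - ML)
M90 = 1.1 + 0.9 * (39.4 - 1.1)
M90 = 1.1 + 0.9 * 38.3
M90 = 35.57 dN.m

35.57 dN.m


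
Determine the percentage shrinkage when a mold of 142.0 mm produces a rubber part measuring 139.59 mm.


Shrinkage = (mold - part) / mold * 100
= (142.0 - 139.59) / 142.0 * 100
= 2.41 / 142.0 * 100
= 1.7%

1.7%


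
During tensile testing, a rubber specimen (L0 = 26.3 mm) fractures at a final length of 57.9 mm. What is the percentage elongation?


Elongation = (Lf - L0) / L0 * 100
= (57.9 - 26.3) / 26.3 * 100
= 31.6 / 26.3 * 100
= 120.2%

120.2%


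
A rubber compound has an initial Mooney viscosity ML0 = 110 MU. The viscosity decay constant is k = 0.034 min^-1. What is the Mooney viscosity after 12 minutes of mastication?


ML = ML0 * exp(-k * t)
ML = 110 * exp(-0.034 * 12)
ML = 110 * 0.6650
ML = 73.15 MU

73.15 MU


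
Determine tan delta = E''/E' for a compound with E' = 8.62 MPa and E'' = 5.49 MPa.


tan delta = E'' / E'
= 5.49 / 8.62
= 0.6369

tan delta = 0.6369


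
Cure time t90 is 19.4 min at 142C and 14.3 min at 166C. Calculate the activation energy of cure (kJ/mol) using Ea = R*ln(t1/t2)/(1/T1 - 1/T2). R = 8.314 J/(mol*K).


T1 = 415.15 K, T2 = 439.15 K
1/T1 - 1/T2 = 1.3164e-04
ln(t1/t2) = ln(19.4/14.3) = 0.3050
Ea = 8.314 * 0.3050 / 1.3164e-04 = 19263.5272 J/mol
Ea = 19.26 kJ/mol

19.26 kJ/mol


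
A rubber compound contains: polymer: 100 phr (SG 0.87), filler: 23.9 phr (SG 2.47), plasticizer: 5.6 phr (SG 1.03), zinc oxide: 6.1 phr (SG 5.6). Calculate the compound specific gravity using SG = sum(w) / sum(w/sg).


Sum of weights = 135.6
Volume contributions:
  polymer: 100/0.87 = 114.9425
  filler: 23.9/2.47 = 9.6761
  plasticizer: 5.6/1.03 = 5.4369
  zinc oxide: 6.1/5.6 = 1.0893
Sum of volumes = 131.1448
SG = 135.6 / 131.1448 = 1.034

SG = 1.034


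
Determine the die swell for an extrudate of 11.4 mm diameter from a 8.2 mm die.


Die swell ratio = D_extrudate / D_die
= 11.4 / 8.2
= 1.39

Die swell = 1.39


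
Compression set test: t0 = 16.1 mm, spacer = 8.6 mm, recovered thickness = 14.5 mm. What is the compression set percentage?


CS = (t0 - recovered) / (t0 - ts) * 100
= (16.1 - 14.5) / (16.1 - 8.6) * 100
= 1.6 / 7.5 * 100
= 21.3%

21.3%


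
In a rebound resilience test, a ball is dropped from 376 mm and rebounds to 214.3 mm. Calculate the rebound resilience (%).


Resilience = h_rebound / h_drop * 100
= 214.3 / 376 * 100
= 57.0%

57.0%


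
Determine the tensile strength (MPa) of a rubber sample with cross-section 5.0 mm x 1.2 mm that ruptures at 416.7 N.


Area = width * thickness = 5.0 * 1.2 = 6.0 mm^2
TS = force / area = 416.7 / 6.0 = 69.45 MPa

69.45 MPa


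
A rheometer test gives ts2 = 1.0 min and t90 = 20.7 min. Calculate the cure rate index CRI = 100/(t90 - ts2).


CRI = 100 / (t90 - ts2)
= 100 / (20.7 - 1.0)
= 100 / 19.7
= 5.08 min^-1

5.08 min^-1


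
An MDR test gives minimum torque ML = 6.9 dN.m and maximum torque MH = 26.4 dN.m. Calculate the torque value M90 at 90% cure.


M90 = ML + 0.9 * (MH - ML)
M90 = 6.9 + 0.9 * (26.4 - 6.9)
M90 = 6.9 + 0.9 * 19.5
M90 = 24.45 dN.m

24.45 dN.m


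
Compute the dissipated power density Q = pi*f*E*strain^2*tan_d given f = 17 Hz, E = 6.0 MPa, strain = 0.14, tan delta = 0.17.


Q = pi * f * E * strain^2 * tan_d
= pi * 17 * 6.0 * 0.14^2 * 0.17
= pi * 17 * 6.0 * 0.0196 * 0.17
= 1.0677

Q = 1.0677


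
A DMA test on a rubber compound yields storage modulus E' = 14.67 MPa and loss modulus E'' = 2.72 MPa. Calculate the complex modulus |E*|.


|E*| = sqrt(E'^2 + E''^2)
= sqrt(14.67^2 + 2.72^2)
= sqrt(215.2089 + 7.3984)
= 14.92 MPa

14.92 MPa


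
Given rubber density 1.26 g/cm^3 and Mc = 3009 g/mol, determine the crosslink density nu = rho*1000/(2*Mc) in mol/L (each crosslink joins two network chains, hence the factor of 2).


nu = rho * 1000 / (2 * Mc)
nu = 1.26 * 1000 / (2 * 3009)
nu = 1260.0 / 6018
nu = 0.2094 mol/L

0.2094 mol/L


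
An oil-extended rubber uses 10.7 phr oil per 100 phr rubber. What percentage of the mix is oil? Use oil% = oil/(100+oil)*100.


Oil % = oil / (100 + oil) * 100
= 10.7 / (100 + 10.7) * 100
= 10.7 / 110.7 * 100
= 9.67%

9.67%


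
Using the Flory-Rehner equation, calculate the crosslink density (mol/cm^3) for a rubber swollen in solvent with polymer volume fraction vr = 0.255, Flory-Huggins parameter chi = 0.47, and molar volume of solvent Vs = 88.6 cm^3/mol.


ln(1 - vr) = ln(1 - 0.255) = -0.2944
Numerator = -((-0.2944) + 0.255 + 0.47 * 0.255^2) = 0.0088
Denominator = 88.6 * (0.255^(1/3) - 0.255/2) = 44.8876
nu = 0.0088 / 44.8876 = 1.9625e-04 mol/cm^3

1.9625e-04 mol/cm^3


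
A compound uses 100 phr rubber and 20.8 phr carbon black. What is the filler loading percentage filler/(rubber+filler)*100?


Filler % = filler / (rubber + filler) * 100
= 20.8 / (100 + 20.8) * 100
= 20.8 / 120.8 * 100
= 17.22%

17.22%


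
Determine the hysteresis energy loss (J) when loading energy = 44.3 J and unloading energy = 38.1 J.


Hysteresis loss = loading - unloading
= 44.3 - 38.1
= 6.2 J

6.2 J


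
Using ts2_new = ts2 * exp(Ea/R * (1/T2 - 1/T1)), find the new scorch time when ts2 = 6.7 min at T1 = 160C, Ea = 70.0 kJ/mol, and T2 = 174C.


Convert temperatures: T1 = 160 + 273.15 = 433.15 K, T2 = 174 + 273.15 = 447.15 K
ts2_new = 6.7 * exp(70000 / 8.314 * (1/447.15 - 1/433.15))
1/T2 - 1/T1 = -7.2283e-05
ts2_new = 3.65 min

3.65 min


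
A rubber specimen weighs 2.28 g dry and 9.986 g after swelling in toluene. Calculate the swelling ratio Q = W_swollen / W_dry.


Q = W_swollen / W_dry
Q = 9.986 / 2.28
Q = 4.38

Q = 4.38


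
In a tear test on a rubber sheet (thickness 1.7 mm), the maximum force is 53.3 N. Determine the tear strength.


Tear strength = force / thickness
= 53.3 / 1.7
= 31.35 N/mm

31.35 N/mm


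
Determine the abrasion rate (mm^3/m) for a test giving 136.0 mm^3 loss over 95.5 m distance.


Rate = volume_loss / distance
= 136.0 / 95.5
= 1.424 mm^3/m

1.424 mm^3/m


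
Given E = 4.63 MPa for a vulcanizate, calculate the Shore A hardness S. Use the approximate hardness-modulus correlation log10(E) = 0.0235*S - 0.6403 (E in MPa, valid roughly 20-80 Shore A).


log10(E) = 0.0235*S - 0.6403  =>  S = (log10(E) + 0.6403) / 0.0235
log10(4.63) = 0.665581
S = (0.665581 + 0.6403) / 0.0235 = 1.305881 / 0.0235
S = 55.6

Shore A = 55.6


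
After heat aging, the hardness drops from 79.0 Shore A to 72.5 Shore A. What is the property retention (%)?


Retention = aged / original * 100
= 72.5 / 79.0 * 100
= 91.8%

91.8%


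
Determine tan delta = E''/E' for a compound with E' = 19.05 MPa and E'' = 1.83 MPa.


tan delta = E'' / E'
= 1.83 / 19.05
= 0.0961

tan delta = 0.0961


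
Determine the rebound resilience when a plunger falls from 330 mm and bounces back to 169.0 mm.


Resilience = h_rebound / h_drop * 100
= 169.0 / 330 * 100
= 51.2%

51.2%


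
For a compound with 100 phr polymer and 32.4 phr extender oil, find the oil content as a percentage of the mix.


Oil % = oil / (100 + oil) * 100
= 32.4 / (100 + 32.4) * 100
= 32.4 / 132.4 * 100
= 24.47%

24.47%


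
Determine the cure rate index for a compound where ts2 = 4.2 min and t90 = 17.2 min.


CRI = 100 / (t90 - ts2)
= 100 / (17.2 - 4.2)
= 100 / 13.0
= 7.69 min^-1

7.69 min^-1


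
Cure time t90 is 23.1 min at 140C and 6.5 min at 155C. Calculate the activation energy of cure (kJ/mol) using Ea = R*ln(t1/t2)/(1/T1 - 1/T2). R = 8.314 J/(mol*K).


T1 = 413.15 K, T2 = 428.15 K
1/T1 - 1/T2 = 8.4798e-05
ln(t1/t2) = ln(23.1/6.5) = 1.2680
Ea = 8.314 * 1.2680 / 8.4798e-05 = 124323.1903 J/mol
Ea = 124.32 kJ/mol

124.32 kJ/mol


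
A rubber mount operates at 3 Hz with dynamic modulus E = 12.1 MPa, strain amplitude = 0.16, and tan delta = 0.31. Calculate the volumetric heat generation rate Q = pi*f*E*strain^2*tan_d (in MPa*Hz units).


Q = pi * f * E * strain^2 * tan_d
= pi * 3 * 12.1 * 0.16^2 * 0.31
= pi * 3 * 12.1 * 0.0256 * 0.31
= 0.9050

Q = 0.9050


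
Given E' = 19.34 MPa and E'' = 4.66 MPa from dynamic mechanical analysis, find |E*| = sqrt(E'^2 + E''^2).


|E*| = sqrt(E'^2 + E''^2)
= sqrt(19.34^2 + 4.66^2)
= sqrt(374.0356 + 21.7156)
= 19.893 MPa

19.893 MPa


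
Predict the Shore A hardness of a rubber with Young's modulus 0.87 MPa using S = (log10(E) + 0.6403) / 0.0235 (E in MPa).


log10(E) = 0.0235*S - 0.6403  =>  S = (log10(E) + 0.6403) / 0.0235
log10(0.87) = -0.060481
S = (-0.060481 + 0.6403) / 0.0235 = 0.579819 / 0.0235
S = 24.7

Shore A = 24.7


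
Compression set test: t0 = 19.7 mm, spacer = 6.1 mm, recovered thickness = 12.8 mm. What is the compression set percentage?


CS = (t0 - recovered) / (t0 - ts) * 100
= (19.7 - 12.8) / (19.7 - 6.1) * 100
= 6.9 / 13.6 * 100
= 50.7%

50.7%


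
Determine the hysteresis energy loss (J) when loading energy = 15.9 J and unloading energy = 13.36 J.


Hysteresis loss = loading - unloading
= 15.9 - 13.36
= 2.54 J

2.54 J


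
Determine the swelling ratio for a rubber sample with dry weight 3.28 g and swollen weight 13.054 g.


Q = W_swollen / W_dry
Q = 13.054 / 3.28
Q = 3.98

Q = 3.98


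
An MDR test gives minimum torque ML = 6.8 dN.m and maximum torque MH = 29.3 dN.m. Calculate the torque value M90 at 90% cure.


M90 = ML + 0.9 * (MH - ML)
M90 = 6.8 + 0.9 * (29.3 - 6.8)
M90 = 6.8 + 0.9 * 22.5
M90 = 27.05 dN.m

27.05 dN.m


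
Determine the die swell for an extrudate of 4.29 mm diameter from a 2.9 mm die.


Die swell ratio = D_extrudate / D_die
= 4.29 / 2.9
= 1.479

Die swell = 1.479


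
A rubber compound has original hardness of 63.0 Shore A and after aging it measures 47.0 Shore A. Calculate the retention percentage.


Retention = aged / original * 100
= 47.0 / 63.0 * 100
= 74.6%

74.6%


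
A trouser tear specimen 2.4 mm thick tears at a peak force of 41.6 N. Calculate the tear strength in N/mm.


Tear strength = force / thickness
= 41.6 / 2.4
= 17.33 N/mm

17.33 N/mm


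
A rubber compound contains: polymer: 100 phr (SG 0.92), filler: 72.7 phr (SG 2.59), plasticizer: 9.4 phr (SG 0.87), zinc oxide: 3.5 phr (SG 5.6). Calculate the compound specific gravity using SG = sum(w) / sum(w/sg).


Sum of weights = 185.6
Volume contributions:
  polymer: 100/0.92 = 108.6957
  filler: 72.7/2.59 = 28.0695
  plasticizer: 9.4/0.87 = 10.8046
  zinc oxide: 3.5/5.6 = 0.6250
Sum of volumes = 148.1947
SG = 185.6 / 148.1947 = 1.252

SG = 1.252


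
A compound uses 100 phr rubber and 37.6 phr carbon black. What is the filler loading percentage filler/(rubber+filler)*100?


Filler % = filler / (rubber + filler) * 100
= 37.6 / (100 + 37.6) * 100
= 37.6 / 137.6 * 100
= 27.33%

27.33%


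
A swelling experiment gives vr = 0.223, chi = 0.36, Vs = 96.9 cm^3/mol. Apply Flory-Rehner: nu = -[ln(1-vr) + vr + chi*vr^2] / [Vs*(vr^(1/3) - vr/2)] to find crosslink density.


ln(1 - vr) = ln(1 - 0.223) = -0.2523
Numerator = -((-0.2523) + 0.223 + 0.36 * 0.223^2) = 0.0114
Denominator = 96.9 * (0.223^(1/3) - 0.223/2) = 47.9570
nu = 0.0114 / 47.9570 = 2.3797e-04 mol/cm^3

2.3797e-04 mol/cm^3
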